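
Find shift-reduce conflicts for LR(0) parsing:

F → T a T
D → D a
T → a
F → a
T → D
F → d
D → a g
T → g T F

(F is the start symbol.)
Yes — I1: [T → D .] vs [D → D . a]; I4: [F → a .] vs [D → a . g]; I8: [T → a .] vs [D → a . g]

Augment with F' → F and build the canonical LR(0) collection (I0 = CLOSURE({[F' → . F]}), then GOTO on every symbol after a dot until no new states appear). It has 14 states:
  I0: { [D → . D a], [D → . a g], [F → . T a T], [F → . a], [F → . d], [F' → . F], [T → . D], [T → . a], [T → . g T F] }  — shift
  I1: { [D → D . a], [T → D .] }  — shift, reduce
  I2: { [F' → F .] }  — accept
  I3: { [F → T . a T] }  — shift
  I4: { [D → a . g], [F → a .], [T → a .] }  — shift, 2 reduces
  I5: { [F → d .] }  — reduce
  I6: { [D → . D a], [D → . a g], [T → . D], [T → . a], [T → . g T F], [T → g . T F] }  — shift
  I7: { [D → . D a], [D → . a g], [F → . T a T], [F → . a], [F → . d], [T → . D], [T → . a], [T → . g T F], [T → g T . F] }  — shift
  I8: { [D → a . g], [T → a .] }  — shift, reduce
  I9: { [D → a g .] }  — reduce
  I10: { [T → g T F .] }  — reduce
  I11: { [D → . D a], [D → . a g], [F → T a . T], [T → . D], [T → . a], [T → . g T F] }  — shift
  I12: { [F → T a T .] }  — reduce
  I13: { [D → D a .] }  — reduce

I1 contains reduce item [T → D .] and shift item [D → D . a] — shift-reduce conflict.
I4 contains reduce items [F → a .], [T → a .] and shift item [D → a . g] — shift-reduce conflict.
I8 contains reduce item [T → a .] and shift item [D → a . g] — shift-reduce conflict.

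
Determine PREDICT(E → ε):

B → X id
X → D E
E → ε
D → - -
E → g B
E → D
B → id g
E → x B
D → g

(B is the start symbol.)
PREDICT(E → ε) = (FIRST(RHS) \ {ε}) ∪ (FOLLOW(E) if ε ∈ FIRST(RHS), i.e. RHS ⇒* ε)
The right-hand side is ε (FIRST(ε) = { ε }), so the predict set is FOLLOW(E) = { 'id' }
PREDICT(E → ε) = { 'id' }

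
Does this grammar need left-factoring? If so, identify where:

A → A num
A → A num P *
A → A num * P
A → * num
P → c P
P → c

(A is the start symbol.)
Left-factoring is needed when two productions for the same non-terminal
share a common prefix on the right-hand side.

Productions for A:
  A → A num
  A → A num P *
  A → A num * P
  A → * num
Productions for P:
  P → c P
  P → c

Found common prefix 'A num' in productions for A
Found common prefix 'c' in productions for P

Answer: Yes, A has productions with common prefix 'A num'; P has productions with common prefix 'c'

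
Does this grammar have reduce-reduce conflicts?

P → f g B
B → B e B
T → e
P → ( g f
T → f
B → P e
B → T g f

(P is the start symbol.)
Augment with P' → P and build the canonical LR(0) collection (I0 = CLOSURE({[P' → . P]}), then GOTO on every symbol after a dot until no new states appear). It has 17 states:
  I0: { [P → . ( g f], [P → . f g B], [P' → . P] }  — shift
  I1: { [P → ( . g f] }  — shift
  I2: { [P' → P .] }  — accept
  I3: { [P → f . g B] }  — shift
  I4: { [B → . B e B], [B → . P e], [B → . T g f], [P → . ( g f], [P → . f g B], [P → f g . B], [T → . e], [T → . f] }  — shift
  I5: { [B → B . e B], [P → f g B .] }  — shift, reduce
  I6: { [B → P . e] }  — shift
  I7: { [B → T . g f] }  — shift
  I8: { [T → e .] }  — reduce
  I9: { [P → f . g B], [T → f .] }  — shift, reduce
  I10: { [B → T g . f] }  — shift
  I11: { [B → T g f .] }  — reduce
  I12: { [B → P e .] }  — reduce
  I13: { [B → . B e B], [B → . P e], [B → . T g f], [B → B e . B], [P → . ( g f], [P → . f g B], [T → . e], [T → . f] }  — shift
  I14: { [B → B . e B], [B → B e B .] }  — shift, reduce
  I15: { [P → ( g . f] }  — shift
  I16: { [P → ( g f .] }  — reduce

No state contains more than one complete item.

Answer: No reduce-reduce conflicts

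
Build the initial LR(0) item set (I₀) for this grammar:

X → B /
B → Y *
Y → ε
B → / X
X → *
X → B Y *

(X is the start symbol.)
{ [B → . / X], [B → . Y *], [X → . *], [X → . B /], [X → . B Y *], [X' → . X], [Y → .] }

First, augment the grammar with X' → X
I₀ = CLOSURE({ [X' → . X] }):
  [X' → . X] has the dot before X: add [X → . B /], [X → . *], [X → . B Y *]
  [X → . B /] has the dot before B: add [B → . Y *], [B → . / X]
  [B → . Y *] has the dot before Y: add [Y → .]
No further items can be added.

I₀ = { [B → . / X], [B → . Y *], [X → . *], [X → . B /], [X → . B Y *], [X' → . X], [Y → .] }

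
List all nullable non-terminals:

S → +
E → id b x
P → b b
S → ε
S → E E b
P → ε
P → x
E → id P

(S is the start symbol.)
{ 'P', 'S' }

A non-terminal is nullable if it can derive ε (the empty string): either it has an ε-production, or it has a production whose right-hand side consists entirely of nullable non-terminals.

ε-productions: S → ε, P → ε
So S, P are immediately nullable.
No further non-terminal can be added: every production for the remaining non-terminals contains a terminal or a non-nullable non-terminal.
Nullable = { 'P', 'S' }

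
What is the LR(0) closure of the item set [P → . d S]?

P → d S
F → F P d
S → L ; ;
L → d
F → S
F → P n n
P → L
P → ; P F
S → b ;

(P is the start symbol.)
Start with: [P → . d S]
The dot precedes the terminal d, so nothing is added.

CLOSURE = { [P → . d S] }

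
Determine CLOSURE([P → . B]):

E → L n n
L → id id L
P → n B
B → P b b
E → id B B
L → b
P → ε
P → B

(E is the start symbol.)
Start with: [P → . B]
  [P → . B] has the dot before B: add [B → . P b b]
  [B → . P b b] has the dot before P: add [P → . n B], [P → .]
No further items can be added.

CLOSURE = { [B → . P b b], [P → . B], [P → . n B], [P → .] }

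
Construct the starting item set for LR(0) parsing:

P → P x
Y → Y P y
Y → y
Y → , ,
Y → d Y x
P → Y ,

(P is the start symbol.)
{ [P → . P x], [P → . Y ,], [P' → . P], [Y → . , ,], [Y → . Y P y], [Y → . d Y x], [Y → . y] }

First, augment the grammar with P' → P
I₀ = CLOSURE({ [P' → . P] }):
  [P' → . P] has the dot before P: add [P → . P x], [P → . Y ,]
  [P → . Y ,] has the dot before Y: add [Y → . Y P y], [Y → . y], [Y → . , ,], [Y → . d Y x]
No further items can be added.

I₀ = { [P → . P x], [P → . Y ,], [P' → . P], [Y → . , ,], [Y → . Y P y], [Y → . d Y x], [Y → . y] }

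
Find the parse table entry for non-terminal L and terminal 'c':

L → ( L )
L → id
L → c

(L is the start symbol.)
To find M[L, 'c'], we find productions for L where 'c' is in the predict set (PREDICT(N → α) = (FIRST(α) \ {ε}) ∪ (FOLLOW(N) if α ⇒* ε)).

L → ( L ): PREDICT = { '(' }
L → id: PREDICT = { 'id' }
L → c: PREDICT = { 'c' }
  'c' is in predict set, so this production goes in M[L, 'c']

M[L, 'c'] = L → c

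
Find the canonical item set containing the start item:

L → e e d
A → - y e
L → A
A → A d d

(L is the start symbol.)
First, augment the grammar with L' → L
I₀ = CLOSURE({ [L' → . L] }):
  [L' → . L] has the dot before L: add [L → . e e d], [L → . A]
  [L → . A] has the dot before A: add [A → . - y e], [A → . A d d]
No further items can be added.

I₀ = { [A → . - y e], [A → . A d d], [L → . A], [L → . e e d], [L' → . L] }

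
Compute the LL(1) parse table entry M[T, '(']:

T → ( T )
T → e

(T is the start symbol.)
To find M[T, '('], we find productions for T where '(' is in the predict set (PREDICT(N → α) = (FIRST(α) \ {ε}) ∪ (FOLLOW(N) if α ⇒* ε)).

T → ( T ): PREDICT = { '(' }
  '(' is in predict set, so this production goes in M[T, '(']
T → e: PREDICT = { 'e' }

M[T, '('] = T → ( T )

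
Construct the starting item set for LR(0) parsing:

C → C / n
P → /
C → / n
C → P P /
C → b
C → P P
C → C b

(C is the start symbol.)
First, augment the grammar with C' → C
I₀ = CLOSURE({ [C' → . C] }):
  [C' → . C] has the dot before C: add [C → . C / n], [C → . / n], [C → . P P /], [C → . b], [C → . P P], [C → . C b]
  [C → . P P /] has the dot before P: add [P → . /]
No further items can be added.

I₀ = { [C → . / n], [C → . C / n], [C → . C b], [C → . P P /], [C → . P P], [C → . b], [C' → . C], [P → . /] }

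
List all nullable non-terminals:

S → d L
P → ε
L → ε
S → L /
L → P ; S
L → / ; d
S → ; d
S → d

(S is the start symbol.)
{ 'L', 'P' }

ε-productions: P → ε, L → ε
So P, L are immediately nullable.
No further non-terminal can be added: every production for the remaining non-terminals contains a terminal or a non-nullable non-terminal.
Nullable = { 'L', 'P' }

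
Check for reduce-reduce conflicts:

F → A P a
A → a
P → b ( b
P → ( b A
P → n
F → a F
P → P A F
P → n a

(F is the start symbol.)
Augment with F' → F and build the canonical LR(0) collection (I0 = CLOSURE({[F' → . F]}), then GOTO on every symbol after a dot until no new states appear). It has 18 states:
  I0: { [A → . a], [F → . A P a], [F → . a F], [F' → . F] }  — shift
  I1: { [F → A . P a], [P → . ( b A], [P → . P A F], [P → . b ( b], [P → . n a], [P → . n] }  — shift
  I2: { [F' → F .] }  — accept
  I3: { [A → . a], [A → a .], [F → . A P a], [F → . a F], [F → a . F] }  — shift, reduce
  I4: { [F → a F .] }  — reduce
  I5: { [P → ( . b A] }  — shift
  I6: { [A → . a], [F → A P . a], [P → P . A F] }  — shift
  I7: { [P → b . ( b] }  — shift
  I8: { [P → n . a], [P → n .] }  — shift, reduce
  I9: { [P → n a .] }  — reduce
  I10: { [P → b ( . b] }  — shift
  I11: { [P → b ( b .] }  — reduce
  I12: { [A → . a], [F → . A P a], [F → . a F], [P → P A . F] }  — shift
  I13: { [A → a .], [F → A P a .] }  — 2 reduces
  I14: { [P → P A F .] }  — reduce
  I15: { [A → . a], [P → ( b . A] }  — shift
  I16: { [P → ( b A .] }  — reduce
  I17: { [A → a .] }  — reduce

I13 contains complete items [A → a .], [F → A P a .] — reduce-reduce conflict.

Answer: Yes — I13: [A → a .] vs [F → A P a .]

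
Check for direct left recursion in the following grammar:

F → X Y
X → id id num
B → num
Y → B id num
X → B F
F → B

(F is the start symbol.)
Direct left recursion occurs when N → N α for some non-terminal N (the right-hand side begins with the left-hand side itself).

F → X Y: starts with X
X → id id num: starts with id
B → num: starts with num
Y → B id num: starts with B
X → B F: starts with B
F → B: starts with B

No direct left recursion found.

Answer: No direct left recursion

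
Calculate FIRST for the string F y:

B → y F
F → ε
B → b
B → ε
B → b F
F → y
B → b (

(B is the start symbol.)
{ 'y' }

FIRST sets of the non-terminals involved (from the grammar, by fixed-point iteration):
  FIRST(F) = { 'y', ε }

To compute FIRST(F y), process the symbols left to right:
Symbol F is a non-terminal. Add FIRST(F) \ {ε} = { 'y' }
F is nullable (ε ∈ FIRST(F)), continue to the next symbol.
Symbol y is a terminal. Add 'y' and stop.
FIRST(F y) = { 'y' }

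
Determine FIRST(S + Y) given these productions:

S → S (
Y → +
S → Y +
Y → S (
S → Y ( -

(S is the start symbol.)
{ '+' }

FIRST sets of the non-terminals involved (from the grammar, by fixed-point iteration):
  FIRST(S) = { '+' }

To compute FIRST(S + Y), process the symbols left to right:
Symbol S is a non-terminal. Add FIRST(S) \ {ε} = { '+' }
S is not nullable (ε ∉ FIRST(S)), so stop here.
FIRST(S + Y) = { '+' }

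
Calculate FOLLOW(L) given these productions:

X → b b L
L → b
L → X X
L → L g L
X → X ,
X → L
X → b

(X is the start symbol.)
{ $, ',', 'b', 'g' }

In X → b b L: L is at the end, add FOLLOW(X)
In L → L g L: L is followed by g L, add FIRST(g L) \ {ε} = { 'g' }
In L → L g L: L is at the end; this adds FOLLOW(L) to itself — nothing new
In X → L: L is at the end, add FOLLOW(X)

The FOLLOW sets referred to above (computed the same way, to a fixed point):
  FOLLOW(X) = { $, ',', 'b', 'g' }

Taking the union: FOLLOW(L) = { $, ',', 'b', 'g' }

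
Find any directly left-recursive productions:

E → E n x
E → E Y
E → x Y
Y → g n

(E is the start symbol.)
Yes, E is left-recursive

Direct left recursion occurs when N → N α for some non-terminal N (the right-hand side begins with the left-hand side itself).

E → E n x: LEFT RECURSIVE (starts with E)
E → E Y: LEFT RECURSIVE (starts with E)
E → x Y: starts with x
Y → g n: starts with g

The grammar has direct left recursion on: E.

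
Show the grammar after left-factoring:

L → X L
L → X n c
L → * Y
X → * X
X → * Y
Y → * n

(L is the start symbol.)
Left-factoring transforms A → αβ₁ | αβ₂ into A → αA' and A' → β₁ | β₂
(α is the longest common prefix among the alternatives). Repeat until
no nonterminal has two alternatives with a common prefix.

Round 1: L has alternatives sharing prefix 'X'. Introduce L': L → X L'
  Add: L' → L
  Add: L' → n c

Round 2: X has alternatives sharing prefix '*'. Introduce X': X → * X'
  Add: X' → X
  Add: X' → Y

No remaining common prefixes — done.

Resulting grammar:
L → X L'
L' → L
L' → n c
L → * Y
X → * X'
X' → X
X' → Y
Y → * n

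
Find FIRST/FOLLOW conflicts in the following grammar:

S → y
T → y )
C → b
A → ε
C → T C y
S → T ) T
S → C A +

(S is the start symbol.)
Nullable non-terminals: A.
A has a nullable alternative but only one production, so nothing to check.

C, S, T have no nullable alternative, so no FIRST/FOLLOW check is needed there.

No FIRST/FOLLOW conflicts found.

Answer: No FIRST/FOLLOW conflicts.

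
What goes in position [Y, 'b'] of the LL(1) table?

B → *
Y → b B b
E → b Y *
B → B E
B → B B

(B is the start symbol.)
To find M[Y, 'b'], we find productions for Y where 'b' is in the predict set (PREDICT(N → α) = (FIRST(α) \ {ε}) ∪ (FOLLOW(N) if α ⇒* ε)).

Y → b B b: PREDICT = { 'b' }
  'b' is in predict set, so this production goes in M[Y, 'b']

M[Y, 'b'] = Y → b B b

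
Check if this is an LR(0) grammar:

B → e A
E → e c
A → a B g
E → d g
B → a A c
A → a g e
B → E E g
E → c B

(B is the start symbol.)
Yes, the grammar is LR(0)

Augment with B' → B and build the canonical LR(0) collection (I0 = CLOSURE({[B' → . B]}), then GOTO on every symbol after a dot until no new states appear). It has 21 states:
  I0: { [B → . E E g], [B → . a A c], [B → . e A], [B' → . B], [E → . c B], [E → . d g], [E → . e c] }  — shift
  I1: { [B' → B .] }  — accept
  I2: { [B → E . E g], [E → . c B], [E → . d g], [E → . e c] }  — shift
  I3: { [A → . a B g], [A → . a g e], [B → a . A c] }  — shift
  I4: { [B → . E E g], [B → . a A c], [B → . e A], [E → . c B], [E → . d g], [E → . e c], [E → c . B] }  — shift
  I5: { [E → d . g] }  — shift
  I6: { [A → . a B g], [A → . a g e], [B → e . A], [E → e . c] }  — shift
  I7: { [B → e A .] }  — reduce
  I8: { [A → a . B g], [A → a . g e], [B → . E E g], [B → . a A c], [B → . e A], [E → . c B], [E → . d g], [E → . e c] }  — shift
  I9: { [E → e c .] }  — reduce
  I10: { [A → a B . g] }  — shift
  I11: { [A → a g . e] }  — shift
  I12: { [A → a g e .] }  — reduce
  I13: { [A → a B g .] }  — reduce
  I14: { [E → d g .] }  — reduce
  I15: { [E → c B .] }  — reduce
  I16: { [B → a A . c] }  — shift
  I17: { [B → a A c .] }  — reduce
  I18: { [B → E E . g] }  — shift
  I19: { [E → e . c] }  — shift
  I20: { [B → E E g .] }  — reduce

Every state is either a pure shift/goto state or contains exactly one complete item and nothing to shift — no conflicts. The grammar is LR(0).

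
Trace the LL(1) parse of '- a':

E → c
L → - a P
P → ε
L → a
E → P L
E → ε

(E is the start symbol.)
Stack is shown with the top on the left.

Stack    Input  Action
----------------------
E $      - a $  output E → P L
P L $    - a $  output P → ε
L $      - a $  output L → - a P
- a P $  - a $  match '-'
a P $    a $    match 'a'
P $      $      output P → ε
$        $      accept

The string is accepted.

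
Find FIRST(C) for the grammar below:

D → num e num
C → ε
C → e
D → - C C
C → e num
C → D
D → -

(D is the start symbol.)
{ '-', 'e', 'num', ε }

To compute FIRST(C), examine every production with C on the left-hand side, reading each right-hand side left to right until a non-nullable symbol is reached.

FIRST sets of the other non-terminals involved (by the same procedure, iterated to a fixed point):
  FIRST(D) = { '-', 'num' }

From C → ε:
  - ε-production, so ε ∈ FIRST(C)
From C → e:
  - e is a terminal: add 'e' and stop
From C → e num:
  - e is a terminal: add 'e' and stop
From C → D:
  - D is a non-terminal: add FIRST(D) \ {ε} = { '-', 'num' }
    D is not nullable, so stop

Collecting: FIRST(C) = { '-', 'e', 'num', ε }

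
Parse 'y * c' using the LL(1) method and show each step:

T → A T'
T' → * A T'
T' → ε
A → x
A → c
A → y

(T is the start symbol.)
LL(1) parsing maintains a stack (initially the start symbol over $) and the input. At each step: if the stack top is a terminal, match it against the current input token; if it is a non-terminal N, replace it with the RHS of M[N, lookahead] (the unique production whose predict set contains the lookahead).

Stack is shown with the top on the left.

Stack     Input    Action
-------------------------
T $       y * c $  output T → A T'
A T' $    y * c $  output A → y
y T' $    y * c $  match 'y'
T' $      * c $    output T' → * A T'
* A T' $  * c $    match '*'
A T' $    c $      output A → c
c T' $    c $      match 'c'
T' $      $        output T' → ε
$         $        accept

The string is accepted.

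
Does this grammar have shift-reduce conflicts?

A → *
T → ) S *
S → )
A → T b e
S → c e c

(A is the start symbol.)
Augment with A' → A and build the canonical LR(0) collection (I0 = CLOSURE({[A' → . A]}), then GOTO on every symbol after a dot until no new states appear). It has 13 states:
  I0: { [A → . *], [A → . T b e], [A' → . A], [T → . ) S *] }  — shift
  I1: { [S → . )], [S → . c e c], [T → ) . S *] }  — shift
  I2: { [A → * .] }  — reduce
  I3: { [A' → A .] }  — accept
  I4: { [A → T . b e] }  — shift
  I5: { [A → T b . e] }  — shift
  I6: { [A → T b e .] }  — reduce
  I7: { [S → ) .] }  — reduce
  I8: { [T → ) S . *] }  — shift
  I9: { [S → c . e c] }  — shift
  I10: { [S → c e . c] }  — shift
  I11: { [S → c e c .] }  — reduce
  I12: { [T → ) S * .] }  — reduce

No state contains both a complete item and a shift item.

Answer: No shift-reduce conflicts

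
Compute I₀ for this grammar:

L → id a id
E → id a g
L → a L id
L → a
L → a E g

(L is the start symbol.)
First, augment the grammar with L' → L
I₀ = CLOSURE({ [L' → . L] }):
  [L' → . L] has the dot before L: add [L → . id a id], [L → . a L id], [L → . a], [L → . a E g]
No further items can be added.

I₀ = { [L → . a E g], [L → . a L id], [L → . a], [L → . id a id], [L' → . L] }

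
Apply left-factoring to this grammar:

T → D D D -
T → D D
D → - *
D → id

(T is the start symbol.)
T → D D T'
T' → D -
T' → ε
D → - *
D → id

Left-factoring transforms A → αβ₁ | αβ₂ into A → αA' and A' → β₁ | β₂
(α is the longest common prefix among the alternatives). Repeat until
no nonterminal has two alternatives with a common prefix.

Round 1: T has alternatives sharing prefix 'D D'. Introduce T': T → D D T'
  Add: T' → D -
  Add: T' → ε

No remaining common prefixes — done.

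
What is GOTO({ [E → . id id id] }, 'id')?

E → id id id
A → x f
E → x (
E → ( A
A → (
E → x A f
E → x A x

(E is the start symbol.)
GOTO(I, 'id') = CLOSURE({ [A → αX.β] : [A → α.Xβ] ∈ I, X = 'id' })

Items with dot before 'id', with the dot advanced:
  [E → . id id id] → [E → id . id id]
Closure adds nothing (no advanced item has the dot before a non-terminal).

GOTO = { [E → id . id id] }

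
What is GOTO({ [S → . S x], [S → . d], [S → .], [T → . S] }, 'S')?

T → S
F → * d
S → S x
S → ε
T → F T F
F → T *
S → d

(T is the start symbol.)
GOTO(I, 'S') = CLOSURE({ [A → αX.β] : [A → α.Xβ] ∈ I, X = 'S' })

Items with dot before 'S', with the dot advanced:
  [S → . S x] → [S → S . x]
  [T → . S] → [T → S .]
Closure adds nothing (no advanced item has the dot before a non-terminal).

GOTO = { [S → S . x], [T → S .] }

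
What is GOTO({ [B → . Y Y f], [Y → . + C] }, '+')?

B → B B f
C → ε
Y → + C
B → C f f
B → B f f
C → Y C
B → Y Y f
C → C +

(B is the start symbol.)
{ [C → . C +], [C → . Y C], [C → .], [Y → + . C], [Y → . + C] }

GOTO(I, '+') = CLOSURE({ [A → αX.β] : [A → α.Xβ] ∈ I, X = '+' })

Items with dot before '+', with the dot advanced:
  [Y → . + C] → [Y → + . C]
Closure of the advanced items:
  [Y → + . C] has the dot before C: add [C → .], [C → . Y C], [C → . C +]
  [C → . Y C] has the dot before Y: add [Y → . + C]

GOTO = { [C → . C +], [C → . Y C], [C → .], [Y → + . C], [Y → . + C] }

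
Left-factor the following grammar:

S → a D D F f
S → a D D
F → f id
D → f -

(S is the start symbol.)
S → a D D S'
S' → F f
S' → ε
F → f id
D → f -

Left-factoring transforms A → αβ₁ | αβ₂ into A → αA' and A' → β₁ | β₂
(α is the longest common prefix among the alternatives). Repeat until
no nonterminal has two alternatives with a common prefix.

Round 1: S has alternatives sharing prefix 'a D D'. Introduce S': S → a D D S'
  Add: S' → F f
  Add: S' → ε

No remaining common prefixes — done.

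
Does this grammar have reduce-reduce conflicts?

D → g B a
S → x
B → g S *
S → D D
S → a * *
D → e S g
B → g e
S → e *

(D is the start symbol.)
No reduce-reduce conflicts

Augment with D' → D and build the canonical LR(0) collection (I0 = CLOSURE({[D' → . D]}), then GOTO on every symbol after a dot until no new states appear). It has 20 states:
  I0: { [D → . e S g], [D → . g B a], [D' → . D] }  — shift
  I1: { [D' → D .] }  — accept
  I2: { [D → . e S g], [D → . g B a], [D → e . S g], [S → . D D], [S → . a * *], [S → . e *], [S → . x] }  — shift
  I3: { [B → . g S *], [B → . g e], [D → g . B a] }  — shift
  I4: { [D → g B . a] }  — shift
  I5: { [B → g . S *], [B → g . e], [D → . e S g], [D → . g B a], [S → . D D], [S → . a * *], [S → . e *], [S → . x] }  — shift
  I6: { [D → . e S g], [D → . g B a], [S → D . D] }  — shift
  I7: { [B → g S . *] }  — shift
  I8: { [S → a . * *] }  — shift
  I9: { [B → g e .], [D → . e S g], [D → . g B a], [D → e . S g], [S → . D D], [S → . a * *], [S → . e *], [S → . x], [S → e . *] }  — shift, reduce
  I10: { [S → x .] }  — reduce
  I11: { [S → e * .] }  — reduce
  I12: { [D → e S . g] }  — shift
  I13: { [D → . e S g], [D → . g B a], [D → e . S g], [S → . D D], [S → . a * *], [S → . e *], [S → . x], [S → e . *] }  — shift
  I14: { [D → e S g .] }  — reduce
  I15: { [S → a * . *] }  — shift
  I16: { [S → a * * .] }  — reduce
  I17: { [B → g S * .] }  — reduce
  I18: { [S → D D .] }  — reduce
  I19: { [D → g B a .] }  — reduce

No state contains more than one complete item.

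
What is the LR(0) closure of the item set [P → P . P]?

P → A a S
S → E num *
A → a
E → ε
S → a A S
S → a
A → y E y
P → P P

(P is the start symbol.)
{ [A → . a], [A → . y E y], [P → . A a S], [P → . P P], [P → P . P] }

To compute CLOSURE, for each item [A → α.Bβ] where B is a non-terminal, add [B → .γ] for all productions B → γ; repeat for the newly added items until nothing changes.

Start with: [P → P . P]
  [P → P . P] has the dot before P: add [P → . A a S], [P → . P P]
  [P → . A a S] has the dot before A: add [A → . a], [A → . y E y]
No further items can be added.

CLOSURE = { [A → . a], [A → . y E y], [P → . A a S], [P → . P P], [P → P . P] }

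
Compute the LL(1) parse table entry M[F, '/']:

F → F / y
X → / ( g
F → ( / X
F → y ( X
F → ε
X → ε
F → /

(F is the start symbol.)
F → F / y, F → ε, F → /

To find M[F, '/'], we find productions for F where '/' is in the predict set (PREDICT(N → α) = (FIRST(α) \ {ε}) ∪ (FOLLOW(N) if α ⇒* ε)).

Relevant sets:
  FIRST(F) = { '(', '/', 'y', ε }
  FOLLOW(F) = { $, '/' }

F → F / y: PREDICT = { '(', '/', 'y' }
  '/' is in predict set, so this production goes in M[F, '/']
F → ( / X: PREDICT = { '(' }
F → y ( X: PREDICT = { 'y' }
F → ε: PREDICT = { $, '/' }
  '/' is in predict set, so this production goes in M[F, '/']
F → /: PREDICT = { '/' }
  '/' is in predict set, so this production goes in M[F, '/']

M[F, '/'] = F → F / y, F → ε, F → /  (a multiply-defined cell — the grammar is not LL(1))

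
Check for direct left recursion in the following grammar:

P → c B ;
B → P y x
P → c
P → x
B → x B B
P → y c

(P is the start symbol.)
No direct left recursion

P → c B ;: starts with c
B → P y x: starts with P
P → c: starts with c
P → x: starts with x
B → x B B: starts with x
P → y c: starts with y

No direct left recursion found.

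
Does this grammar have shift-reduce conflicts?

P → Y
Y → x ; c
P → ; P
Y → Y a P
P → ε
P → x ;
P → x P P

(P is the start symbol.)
Yes — I0: [P → .] vs [P → . ; P]; I1: [P → .] vs [P → . ; P]; I3: [P → Y .] vs [Y → Y . a P]; I4: [P → .] vs [P → . ; P]; I5: [P → .] vs [P → . ; P]; I6: [P → .] vs [P → . ; P]; I10: [P → .] vs [P → . ; P]

A shift-reduce conflict occurs when an LR(0) state has both:
  - a complete (reduce) item [A → α .] (dot at the end), and
  - a shift item [B → β . c γ] (dot before a terminal).

Augment with P' → P and build the canonical LR(0) collection (I0 = CLOSURE({[P' → . P]}), then GOTO on every symbol after a dot until no new states appear). It has 12 states:
  I0: { [P → . ; P], [P → . Y], [P → . x ;], [P → . x P P], [P → .], [P' → . P], [Y → . Y a P], [Y → . x ; c] }  — shift, reduce
  I1: { [P → . ; P], [P → . Y], [P → . x ;], [P → . x P P], [P → .], [P → ; . P], [Y → . Y a P], [Y → . x ; c] }  — shift, reduce
  I2: { [P' → P .] }  — accept
  I3: { [P → Y .], [Y → Y . a P] }  — shift, reduce
  I4: { [P → . ; P], [P → . Y], [P → . x ;], [P → . x P P], [P → .], [P → x . ;], [P → x . P P], [Y → . Y a P], [Y → . x ; c], [Y → x . ; c] }  — shift, reduce
  I5: { [P → . ; P], [P → . Y], [P → . x ;], [P → . x P P], [P → .], [P → ; . P], [P → x ; .], [Y → . Y a P], [Y → . x ; c], [Y → x ; . c] }  — shift, 2 reduces
  I6: { [P → . ; P], [P → . Y], [P → . x ;], [P → . x P P], [P → .], [P → x P . P], [Y → . Y a P], [Y → . x ; c] }  — shift, reduce
  I7: { [P → x P P .] }  — reduce
  I8: { [P → ; P .] }  — reduce
  I9: { [Y → x ; c .] }  — reduce
  I10: { [P → . ; P], [P → . Y], [P → . x ;], [P → . x P P], [P → .], [Y → . Y a P], [Y → . x ; c], [Y → Y a . P] }  — shift, reduce
  I11: { [Y → Y a P .] }  — reduce

I0 contains reduce item [P → .] and shift items [P → . ; P], [P → . x ;], [P → . x P P], [Y → . x ; c] — shift-reduce conflict.
I1 contains reduce item [P → .] and shift items [P → . ; P], [P → . x ;], [P → . x P P], [Y → . x ; c] — shift-reduce conflict.
I3 contains reduce item [P → Y .] and shift item [Y → Y . a P] — shift-reduce conflict.
I4 contains reduce item [P → .] and shift items [P → . ; P], [P → . x ;], [P → x . ;], [P → . x P P], [Y → . x ; c], [Y → x . ; c] — shift-reduce conflict.
I5 contains reduce items [P → .], [P → x ; .] and shift items [P → . ; P], [P → . x ;], [P → . x P P], [Y → . x ; c], [Y → x ; . c] — shift-reduce conflict.
I6 contains reduce item [P → .] and shift items [P → . ; P], [P → . x ;], [P → . x P P], [Y → . x ; c] — shift-reduce conflict.
I10 contains reduce item [P → .] and shift items [P → . ; P], [P → . x ;], [P → . x P P], [Y → . x ; c] — shift-reduce conflict.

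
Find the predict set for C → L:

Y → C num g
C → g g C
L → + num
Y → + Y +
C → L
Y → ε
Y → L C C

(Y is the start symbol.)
{ '+' }

PREDICT(C → L) = (FIRST(RHS) \ {ε}) ∪ (FOLLOW(C) if ε ∈ FIRST(RHS), i.e. RHS ⇒* ε)
FIRST(L) = { '+' }
FIRST(L) = { '+' }
ε ∉ FIRST(L), so FOLLOW(C) is not added.
PREDICT(C → L) = { '+' }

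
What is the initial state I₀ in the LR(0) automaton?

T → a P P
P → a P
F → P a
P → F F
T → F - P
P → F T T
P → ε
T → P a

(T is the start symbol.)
{ [F → . P a], [P → . F F], [P → . F T T], [P → . a P], [P → .], [T → . F - P], [T → . P a], [T → . a P P], [T' → . T] }

First, augment the grammar with T' → T
I₀ = CLOSURE({ [T' → . T] }):
  [T' → . T] has the dot before T: add [T → . a P P], [T → . F - P], [T → . P a]
  [T → . F - P] has the dot before F: add [F → . P a]
  [T → . P a] has the dot before P: add [P → . a P], [P → . F F], [P → . F T T], [P → .]
No further items can be added.

I₀ = { [F → . P a], [P → . F F], [P → . F T T], [P → . a P], [P → .], [T → . F - P], [T → . P a], [T → . a P P], [T' → . T] }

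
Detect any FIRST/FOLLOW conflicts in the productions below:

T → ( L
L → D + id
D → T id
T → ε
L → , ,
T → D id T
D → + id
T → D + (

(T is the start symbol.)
Nullable non-terminals: T.
FIRST sets used below: FIRST(D) = { '(', '+', 'id' }

T: nullable alternative(s) T → ε; FOLLOW(T) = { $, 'id' }
  T → ( L: FIRST \ {ε} = { '(' } — disjoint from FOLLOW(T)
  T → ε: FIRST \ {ε} = { } — this is the only nullable alternative, skip
  T → D id T: FIRST \ {ε} = { '(', '+', 'id' } — overlaps FOLLOW(T) on { 'id' }: CONFLICT
  T → D + (: FIRST \ {ε} = { '(', '+', 'id' } — overlaps FOLLOW(T) on { 'id' }: CONFLICT

D, L have no nullable alternative, so no FIRST/FOLLOW check is needed there.

So the grammar has 2 FIRST/FOLLOW conflicts (marked CONFLICT above).

Answer: Yes. T → D id T with FOLLOW(T) on { 'id' }; T → D '+' '(' with FOLLOW(T) on { 'id' }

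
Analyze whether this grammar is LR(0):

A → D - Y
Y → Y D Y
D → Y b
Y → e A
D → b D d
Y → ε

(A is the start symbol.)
A grammar is LR(0) if no state in the canonical LR(0) collection has:
  - both a shift item (dot before a terminal) and a complete item (shift-reduce conflict), or
  - two or more complete items (reduce-reduce conflict; the accept item [A' → A .] counts as a complete item here).

Augment with A' → A and build the canonical LR(0) collection (I0 = CLOSURE({[A' → . A]}), then GOTO on every symbol after a dot until no new states appear). It has 14 states:
  I0: { [A → . D - Y], [A' → . A], [D → . Y b], [D → . b D d], [Y → . Y D Y], [Y → . e A], [Y → .] }  — shift, reduce
  I1: { [A' → A .] }  — accept
  I2: { [A → D . - Y] }  — shift
  I3: { [D → . Y b], [D → . b D d], [D → Y . b], [Y → . Y D Y], [Y → . e A], [Y → .], [Y → Y . D Y] }  — shift, reduce
  I4: { [D → . Y b], [D → . b D d], [D → b . D d], [Y → . Y D Y], [Y → . e A], [Y → .] }  — shift, reduce
  I5: { [A → . D - Y], [D → . Y b], [D → . b D d], [Y → . Y D Y], [Y → . e A], [Y → .], [Y → e . A] }  — shift, reduce
  I6: { [Y → e A .] }  — reduce
  I7: { [D → b D . d] }  — shift
  I8: { [D → b D d .] }  — reduce
  I9: { [Y → . Y D Y], [Y → . e A], [Y → .], [Y → Y D . Y] }  — shift, reduce
  I10: { [D → . Y b], [D → . b D d], [D → Y b .], [D → b . D d], [Y → . Y D Y], [Y → . e A], [Y → .] }  — shift, 2 reduces
  I11: { [D → . Y b], [D → . b D d], [Y → . Y D Y], [Y → . e A], [Y → .], [Y → Y . D Y], [Y → Y D Y .] }  — shift, 2 reduces
  I12: { [A → D - . Y], [Y → . Y D Y], [Y → . e A], [Y → .] }  — shift, reduce
  I13: { [A → D - Y .], [D → . Y b], [D → . b D d], [Y → . Y D Y], [Y → . e A], [Y → .], [Y → Y . D Y] }  — shift, 2 reduces

Conflict in state I0:
  Shift-reduce conflict between [Y → .] and [D → . b D d]
So the grammar is NOT LR(0).

Answer: No. Shift-reduce conflict between [Y → .] and [D → . b D d]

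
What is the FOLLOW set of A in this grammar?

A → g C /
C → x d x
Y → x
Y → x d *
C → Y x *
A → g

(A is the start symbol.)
A is the start symbol, so $ ∈ FOLLOW(A).
A does not occur on any right-hand side.

Taking the union: FOLLOW(A) = { $ }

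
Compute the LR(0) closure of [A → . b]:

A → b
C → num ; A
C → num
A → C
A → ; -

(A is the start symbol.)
To compute CLOSURE, for each item [A → α.Bβ] where B is a non-terminal, add [B → .γ] for all productions B → γ; repeat for the newly added items until nothing changes.

Start with: [A → . b]
The dot precedes the terminal b, so nothing is added.

CLOSURE = { [A → . b] }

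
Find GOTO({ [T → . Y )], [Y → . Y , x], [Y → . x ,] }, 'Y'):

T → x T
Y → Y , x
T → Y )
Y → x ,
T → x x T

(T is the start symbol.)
{ [T → Y . )], [Y → Y . , x] }

GOTO(I, 'Y') = CLOSURE({ [A → αX.β] : [A → α.Xβ] ∈ I, X = 'Y' })

Items with dot before 'Y', with the dot advanced:
  [T → . Y )] → [T → Y . )]
  [Y → . Y , x] → [Y → Y . , x]
Closure adds nothing (no advanced item has the dot before a non-terminal).

GOTO = { [T → Y . )], [Y → Y . , x] }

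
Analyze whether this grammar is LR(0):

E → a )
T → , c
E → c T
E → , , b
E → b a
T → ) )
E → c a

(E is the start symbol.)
Yes, the grammar is LR(0)

A grammar is LR(0) if no state in the canonical LR(0) collection has:
  - both a shift item (dot before a terminal) and a complete item (shift-reduce conflict), or
  - two or more complete items (reduce-reduce conflict; the accept item [E' → E .] counts as a complete item here).

Augment with E' → E and build the canonical LR(0) collection (I0 = CLOSURE({[E' → . E]}), then GOTO on every symbol after a dot until no new states appear). It has 16 states:
  I0: { [E → . , , b], [E → . a )], [E → . b a], [E → . c T], [E → . c a], [E' → . E] }  — shift
  I1: { [E → , . , b] }  — shift
  I2: { [E' → E .] }  — accept
  I3: { [E → a . )] }  — shift
  I4: { [E → b . a] }  — shift
  I5: { [E → c . T], [E → c . a], [T → . ) )], [T → . , c] }  — shift
  I6: { [T → ) . )] }  — shift
  I7: { [T → , . c] }  — shift
  I8: { [E → c T .] }  — reduce
  I9: { [E → c a .] }  — reduce
  I10: { [T → , c .] }  — reduce
  I11: { [T → ) ) .] }  — reduce
  I12: { [E → b a .] }  — reduce
  I13: { [E → a ) .] }  — reduce
  I14: { [E → , , . b] }  — shift
  I15: { [E → , , b .] }  — reduce

Every state is either a pure shift/goto state or contains exactly one complete item and nothing to shift — no conflicts. The grammar is LR(0).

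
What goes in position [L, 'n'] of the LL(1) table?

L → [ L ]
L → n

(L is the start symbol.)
To find M[L, 'n'], we find productions for L where 'n' is in the predict set (PREDICT(N → α) = (FIRST(α) \ {ε}) ∪ (FOLLOW(N) if α ⇒* ε)).

L → [ L ]: PREDICT = { '[' }
L → n: PREDICT = { 'n' }
  'n' is in predict set, so this production goes in M[L, 'n']

M[L, 'n'] = L → n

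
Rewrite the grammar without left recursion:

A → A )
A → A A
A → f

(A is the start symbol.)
A → f A'
A' → ) A'
A' → A A'
A' → ε

A is directly left-recursive. The standard transformation for
  A → A α₁ | ... | A α_m | β₁ | ... | β_n
is
  A  → β₁ A' | ... | β_n A'
  A' → α₁ A' | ... | α_m A' | ε

A → f becomes A → f A'
A → A ) becomes A' → ) A'
A → A A becomes A' → A A'
Add A' → ε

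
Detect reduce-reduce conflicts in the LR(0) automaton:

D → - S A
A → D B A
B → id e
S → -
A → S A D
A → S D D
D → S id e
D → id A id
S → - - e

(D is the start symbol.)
A reduce-reduce conflict occurs when an LR(0) state has two complete items [A → α .] and [B → β .] — both call for a reduction, and with no lookahead the parser cannot choose between them.

Augment with D' → D and build the canonical LR(0) collection (I0 = CLOSURE({[D' → . D]}), then GOTO on every symbol after a dot until no new states appear). It has 26 states:
  I0: { [D → . - S A], [D → . S id e], [D → . id A id], [D' → . D], [S → . - - e], [S → . -] }  — shift
  I1: { [D → - . S A], [S → - . - e], [S → - .], [S → . - - e], [S → . -] }  — shift, reduce
  I2: { [D' → D .] }  — accept
  I3: { [D → S . id e] }  — shift
  I4: { [A → . D B A], [A → . S A D], [A → . S D D], [D → . - S A], [D → . S id e], [D → . id A id], [D → id . A id], [S → . - - e], [S → . -] }  — shift
  I5: { [D → id A . id] }  — shift
  I6: { [A → D . B A], [B → . id e] }  — shift
  I7: { [A → . D B A], [A → . S A D], [A → . S D D], [A → S . A D], [A → S . D D], [D → . - S A], [D → . S id e], [D → . id A id], [D → S . id e], [S → . - - e], [S → . -] }  — shift
  I8: { [A → S A . D], [D → . - S A], [D → . S id e], [D → . id A id], [S → . - - e], [S → . -] }  — shift
  I9: { [A → D . B A], [A → S D . D], [B → . id e], [D → . - S A], [D → . S id e], [D → . id A id], [S → . - - e], [S → . -] }  — shift
  I10: { [A → . D B A], [A → . S A D], [A → . S D D], [D → . - S A], [D → . S id e], [D → . id A id], [D → S id . e], [D → id . A id], [S → . - - e], [S → . -] }  — shift
  I11: { [D → S id e .] }  — reduce
  I12: { [A → . D B A], [A → . S A D], [A → . S D D], [A → D B . A], [D → . - S A], [D → . S id e], [D → . id A id], [S → . - - e], [S → . -] }  — shift
  I13: { [A → S D D .] }  — reduce
  I14: { [A → . D B A], [A → . S A D], [A → . S D D], [B → id . e], [D → . - S A], [D → . S id e], [D → . id A id], [D → id . A id], [S → . - - e], [S → . -] }  — shift
  I15: { [B → id e .] }  — reduce
  I16: { [A → D B A .] }  — reduce
  I17: { [A → S A D .] }  — reduce
  I18: { [B → id . e] }  — shift
  I19: { [D → id A id .] }  — reduce
  I20: { [D → S id . e] }  — shift
  I21: { [S → - - . e], [S → - . - e], [S → - .] }  — shift, reduce
  I22: { [A → . D B A], [A → . S A D], [A → . S D D], [D → - S . A], [D → . - S A], [D → . S id e], [D → . id A id], [S → . - - e], [S → . -] }  — shift
  I23: { [D → - S A .] }  — reduce
  I24: { [S → - - . e] }  — shift
  I25: { [S → - - e .] }  — reduce

No state contains more than one complete item.

Answer: No reduce-reduce conflicts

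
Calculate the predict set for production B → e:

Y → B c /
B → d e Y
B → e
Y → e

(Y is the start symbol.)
PREDICT(B → e) = (FIRST(RHS) \ {ε}) ∪ (FOLLOW(B) if ε ∈ FIRST(RHS), i.e. RHS ⇒* ε)
FIRST(e) = { 'e' }
ε ∉ FIRST(e), so FOLLOW(B) is not added.
PREDICT(B → e) = { 'e' }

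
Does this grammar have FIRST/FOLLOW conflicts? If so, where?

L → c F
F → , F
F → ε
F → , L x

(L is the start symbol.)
No FIRST/FOLLOW conflicts.

Nullable non-terminals: F.

F: nullable alternative(s) F → ε; FOLLOW(F) = { $, 'x' }
  F → , F: FIRST \ {ε} = { ',' } — disjoint from FOLLOW(F)
  F → ε: FIRST \ {ε} = { } — this is the only nullable alternative, skip
  F → , L x: FIRST \ {ε} = { ',' } — disjoint from FOLLOW(F)

L has no nullable alternative, so no FIRST/FOLLOW check is needed there.

No FIRST/FOLLOW conflicts found.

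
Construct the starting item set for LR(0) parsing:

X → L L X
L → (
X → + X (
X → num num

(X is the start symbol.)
First, augment the grammar with X' → X
I₀ = CLOSURE({ [X' → . X] }):
  [X' → . X] has the dot before X: add [X → . L L X], [X → . + X (], [X → . num num]
  [X → . L L X] has the dot before L: add [L → . (]
No further items can be added.

I₀ = { [L → . (], [X → . + X (], [X → . L L X], [X → . num num], [X' → . X] }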